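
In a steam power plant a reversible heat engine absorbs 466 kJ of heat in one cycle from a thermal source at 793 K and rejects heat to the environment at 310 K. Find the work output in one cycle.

Since the cycle is reversible, η = 1 − T_C/T_H = 1 − 310.00/793.00 = 0.6091.
W = η·Q_H = 0.6091 × 466 = 284 kJ.

W ≈ 284 kJ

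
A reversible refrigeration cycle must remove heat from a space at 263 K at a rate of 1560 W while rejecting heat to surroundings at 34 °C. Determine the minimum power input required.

T_H = 34 °C → 34 + 273.15 = 307.15 K.
The reversible coefficient of performance is COP_R = T_C/(T_H − T_C) = 263.00/44.15 = 5.9570.
W = Q_C/COP_R = 1560/5.9570 = 261.9 W.

Ẇ_in ≈ 261.9 W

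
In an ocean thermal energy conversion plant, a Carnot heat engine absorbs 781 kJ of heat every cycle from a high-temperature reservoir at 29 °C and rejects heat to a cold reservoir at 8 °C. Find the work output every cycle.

W ≈ 54.28 kJ

T_H = 29 °C → 29 + 273.15 = 302.15 K.
T_C = 8 °C → 8 + 273.15 = 281.15 K.
Carnot efficiency: η = 1 − T_C/T_H = 1 − 281.15/302.15 = 0.0695.
W = η·Q_H = 0.0695 × 781 = 54.28 kJ.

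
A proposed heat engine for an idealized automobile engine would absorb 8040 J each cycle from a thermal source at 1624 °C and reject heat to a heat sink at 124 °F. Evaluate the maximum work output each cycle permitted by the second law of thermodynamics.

W_max ≈ 6670 J

T_H = 1624 °C → 1624 + 273.15 = 1897.15 K.
T_C = 124 °F → (124 − 32) × 5/9 = 51.11 °C = 324.26 K.
The upper bound on efficiency is η_max = 1 − T_C/T_H = 1 − 324.26/1897.15 = 0.8291.
W_max = η_max · Q_H = 0.8291 × 8040 = 6670 J.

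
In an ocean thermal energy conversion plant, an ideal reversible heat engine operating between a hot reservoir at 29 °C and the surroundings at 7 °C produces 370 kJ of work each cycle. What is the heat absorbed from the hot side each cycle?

T_H = 29 °C → 29 + 273.15 = 302.15 K.
T_C = 7 °C → 7 + 273.15 = 280.15 K.
η_rev = 1 − T_C/T_H = 1 − 280.15/302.15 = 0.0728.
Q_H = W/η = 370/0.0728 = 5080 kJ.

Q_H ≈ 5080 kJ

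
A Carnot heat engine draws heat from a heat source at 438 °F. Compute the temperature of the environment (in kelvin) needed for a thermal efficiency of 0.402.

T_H = 438 °F → (438 − 32) × 5/9 = 225.56 °C = 498.71 K.
From η = 1 − T_C/T_H, T_C = T_H·(1 − η) = 498.71 × (1 − 0.402) = 298 K.

T_C ≈ 298 K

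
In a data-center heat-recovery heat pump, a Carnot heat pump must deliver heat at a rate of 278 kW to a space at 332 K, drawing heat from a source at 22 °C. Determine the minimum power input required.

T_C = 22 °C → 22 + 273.15 = 295.15 K.
The Carnot heat-pump COP is COP_HP = T_H/(T_H − T_C) = 332.00/36.85 = 9.0095.
W = Q_H/COP_HP = 278/9.0095 = 30.9 kW.

Ẇ_in ≈ 30.9 kW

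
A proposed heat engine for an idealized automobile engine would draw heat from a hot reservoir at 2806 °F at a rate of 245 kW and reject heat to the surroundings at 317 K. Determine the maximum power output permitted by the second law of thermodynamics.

Ẇ_max ≈ 202.2 kW

T_H = 2806 °F → (2806 − 32) × 5/9 = 1541.11 °C = 1814.26 K.
By the Carnot theorem, η_max = 1 − T_C/T_H = 1 − 317.00/1814.26 = 0.8253.
W_max = η_max · Q_H = 0.8253 × 245 = 202.2 kW.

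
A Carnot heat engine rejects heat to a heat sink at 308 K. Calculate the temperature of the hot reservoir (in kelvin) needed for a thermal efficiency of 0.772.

From η = 1 − T_C/T_H, solving for T_H gives T_H = T_C/(1 − η) = 308.00/(1 − 0.772) = 1351 K.

T_H ≈ 1351 K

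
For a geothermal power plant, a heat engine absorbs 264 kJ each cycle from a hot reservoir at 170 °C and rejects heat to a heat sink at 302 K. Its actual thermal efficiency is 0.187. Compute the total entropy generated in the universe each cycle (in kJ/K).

T_H = 170 °C → 170 + 273.15 = 443.15 K.
W = η·Q_H = 0.187 × 264 = 49.37 kJ, so Q_C = Q_H − W = 214.6 kJ.
The hot reservoir loses entropy Q_H/T_H = 264/443.15 = 0.5957 kJ/K; the cold reservoir gains Q_C/T_C = 214.6/302.00 = 0.7107 kJ/K.
ΔS_univ = −Q_H/T_H + Q_C/T_C = 0.115 kJ/K (> 0, since η = 0.187 < η_Carnot = 0.319).

ΔS_univ ≈ 0.115 kJ/K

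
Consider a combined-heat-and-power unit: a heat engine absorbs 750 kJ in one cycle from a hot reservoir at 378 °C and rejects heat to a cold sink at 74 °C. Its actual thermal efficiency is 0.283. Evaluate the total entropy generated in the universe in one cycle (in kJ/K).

T_H = 378 °C → 378 + 273.15 = 651.15 K.
T_C = 74 °C → 74 + 273.15 = 347.15 K.
W = η·Q_H = 0.283 × 750 = 212.2 kJ, so Q_C = Q_H − W = 537.8 kJ.
Reservoir entropy changes: ΔS_H = −Q_H/T_H = −750/651.15 = -1.152 kJ/K and ΔS_C = +Q_C/T_C = 537.8/347.15 = 1.549 kJ/K.
ΔS_univ = −Q_H/T_H + Q_C/T_C = 0.3972 kJ/K (> 0, since η = 0.283 < η_Carnot = 0.467).

ΔS_univ ≈ 0.3972 kJ/K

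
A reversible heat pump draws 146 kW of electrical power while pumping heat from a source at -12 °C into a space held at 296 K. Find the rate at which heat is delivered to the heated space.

T_C = -12 °C → -12 + 273.15 = 261.15 K.
The Carnot heat-pump COP is COP_HP = T_H/(T_H − T_C) = 296.00/34.85 = 8.4935.
Q_H = COP_HP · W = 8.4935 × 146 = 1240 kW.

Q̇_H ≈ 1240 kW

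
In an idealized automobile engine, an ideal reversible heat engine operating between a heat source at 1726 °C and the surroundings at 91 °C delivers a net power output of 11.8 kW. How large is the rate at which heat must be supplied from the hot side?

Q̇_H ≈ 14.43 kW

T_H = 1726 °C → 1726 + 273.15 = 1999.15 K.
T_C = 91 °C → 91 + 273.15 = 364.15 K.
Carnot efficiency: η = 1 − T_C/T_H = 1 − 364.15/1999.15 = 0.8178.
Q_H = W/η = 11.8/0.8178 = 14.43 kW.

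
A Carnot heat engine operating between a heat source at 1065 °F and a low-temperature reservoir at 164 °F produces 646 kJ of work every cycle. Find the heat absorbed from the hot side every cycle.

Q_H ≈ 1090 kJ

T_H = 1065 °F → (1065 − 32) × 5/9 = 573.89 °C = 847.04 K.
T_C = 164 °F → (164 − 32) × 5/9 = 73.33 °C = 346.48 K.
The Carnot efficiency is η = 1 − T_C/T_H = 1 − 346.48/847.04 = 0.5909.
Q_H = W/η = 646/0.5909 = 1090 kJ.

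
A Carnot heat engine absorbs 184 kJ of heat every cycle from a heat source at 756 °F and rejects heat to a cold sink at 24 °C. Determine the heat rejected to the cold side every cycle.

T_H = 756 °F → (756 − 32) × 5/9 = 402.22 °C = 675.37 K.
T_C = 24 °C → 24 + 273.15 = 297.15 K.
For a reversible engine, η = 1 − T_C/T_H = 1 − 297.15/675.37 = 0.5600.
For a reversible cycle Q_C/Q_H = T_C/T_H, so Q_C = 184 × 297.15/675.37 = 80.96 kJ.

Q_C ≈ 80.96 kJ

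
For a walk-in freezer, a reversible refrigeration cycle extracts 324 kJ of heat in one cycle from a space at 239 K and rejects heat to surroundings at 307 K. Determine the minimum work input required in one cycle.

The reversible coefficient of performance is COP_R = T_C/(T_H − T_C) = 239.00/68.00 = 3.5147.
W = Q_C/COP_R = 324/3.5147 = 92.2 kJ.

W_in ≈ 92.2 kJ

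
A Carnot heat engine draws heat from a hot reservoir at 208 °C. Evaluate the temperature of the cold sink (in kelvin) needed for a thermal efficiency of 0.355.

T_H = 208 °C → 208 + 273.15 = 481.15 K.
From η = 1 − T_C/T_H, T_C = T_H·(1 − η) = 481.15 × (1 − 0.355) = 310.3 K.

T_C ≈ 310.3 K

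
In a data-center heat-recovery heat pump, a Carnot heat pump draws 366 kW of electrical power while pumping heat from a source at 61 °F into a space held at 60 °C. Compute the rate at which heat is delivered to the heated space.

Q̇_H ≈ 2778 kW

T_H = 60 °C → 60 + 273.15 = 333.15 K.
T_C = 61 °F → (61 − 32) × 5/9 = 16.11 °C = 289.26 K.
Reversible heating COP: COP_HP = T_H/(T_H − T_C) = 333.15/43.89 = 7.5908.
Q_H = COP_HP · W = 7.5908 × 366 = 2778 kW.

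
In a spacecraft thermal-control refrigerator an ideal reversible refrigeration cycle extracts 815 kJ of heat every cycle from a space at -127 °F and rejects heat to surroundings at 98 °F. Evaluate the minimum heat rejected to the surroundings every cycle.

T_H = 98 °F → (98 − 32) × 5/9 = 36.67 °C = 309.82 K.
T_C = -127 °F → (-127 − 32) × 5/9 = -88.33 °C = 184.82 K.
For a reversible cycle Q_H/Q_C = T_H/T_C, so Q_H = Q_C·T_H/T_C = 815 × 309.82/184.82 = 1366 kJ.

Q_H ≈ 1366 kJ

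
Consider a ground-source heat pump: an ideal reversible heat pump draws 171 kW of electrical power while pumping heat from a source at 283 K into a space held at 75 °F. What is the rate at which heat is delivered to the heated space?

Q̇_H ≈ 3620 kW

T_H = 75 °F → (75 − 32) × 5/9 = 23.89 °C = 297.04 K.
For a reversible heat pump, COP_HP = T_H/(T_H − T_C) = 297.04/14.04 = 21.1583.
Q_H = COP_HP · W = 21.1583 × 171 = 3620 kW.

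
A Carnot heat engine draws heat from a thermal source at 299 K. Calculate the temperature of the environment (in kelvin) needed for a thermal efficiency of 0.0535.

From η = 1 − T_C/T_H, T_C = T_H·(1 − η) = 299.00 × (1 − 0.0535) = 283 K.

T_C ≈ 283 K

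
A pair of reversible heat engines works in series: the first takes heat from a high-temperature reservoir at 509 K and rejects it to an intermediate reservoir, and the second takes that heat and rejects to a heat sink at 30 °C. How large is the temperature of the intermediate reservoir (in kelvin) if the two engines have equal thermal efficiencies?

T_m ≈ 392.8 K

T_C = 30 °C → 30 + 273.15 = 303.15 K.
Equal efficiencies require 1 − T_m/T_H = 1 − T_C/T_m, i.e. T_m/T_H = T_C/T_m, so T_m = √(T_H·T_C) = √(509.00 × 303.15) = 392.8 K.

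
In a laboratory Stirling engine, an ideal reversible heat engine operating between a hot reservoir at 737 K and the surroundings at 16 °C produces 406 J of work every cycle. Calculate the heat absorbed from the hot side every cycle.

T_C = 16 °C → 16 + 273.15 = 289.15 K.
For a reversible engine, η = 1 − T_C/T_H = 1 − 289.15/737.00 = 0.6077.
Q_H = W/η = 406/0.6077 = 668 J.

Q_H ≈ 668 J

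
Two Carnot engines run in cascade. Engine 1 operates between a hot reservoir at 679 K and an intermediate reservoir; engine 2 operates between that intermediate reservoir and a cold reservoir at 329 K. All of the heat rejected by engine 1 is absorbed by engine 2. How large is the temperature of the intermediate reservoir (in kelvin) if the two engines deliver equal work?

T_m ≈ 504.0 K

For reversible stages Q_m = Q_H·(T_m/T_H). Setting W₁ = Q_H(1 − T_m/T_H) equal to W₂ = Q_m(1 − T_C/T_m) = Q_H·(T_m − T_C)/T_H gives T_H − T_m = T_m − T_C, so T_m = (T_H + T_C)/2 = (679.00 + 329.00)/2 = 504.0 K.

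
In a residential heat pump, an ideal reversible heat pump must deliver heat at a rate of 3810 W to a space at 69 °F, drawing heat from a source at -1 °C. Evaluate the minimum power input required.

Ẇ_in ≈ 280 W

T_H = 69 °F → (69 − 32) × 5/9 = 20.56 °C = 293.71 K.
T_C = -1 °C → -1 + 273.15 = 272.15 K.
Reversible heating COP: COP_HP = T_H/(T_H − T_C) = 293.71/21.56 = 13.6255.
W = Q_H/COP_HP = 3810/13.6255 = 280 W.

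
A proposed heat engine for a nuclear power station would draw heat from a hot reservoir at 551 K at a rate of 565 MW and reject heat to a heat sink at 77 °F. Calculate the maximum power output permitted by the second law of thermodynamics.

Ẇ_max ≈ 259 MW

T_C = 77 °F → (77 − 32) × 5/9 = 25.00 °C = 298.15 K.
The upper bound on efficiency is η_max = 1 − T_C/T_H = 1 − 298.15/551.00 = 0.4589.
W_max = η_max · Q_H = 0.4589 × 565 = 259 MW.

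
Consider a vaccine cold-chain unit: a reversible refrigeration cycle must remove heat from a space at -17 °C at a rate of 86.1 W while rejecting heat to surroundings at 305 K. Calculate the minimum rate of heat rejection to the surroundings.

T_C = -17 °C → -17 + 273.15 = 256.15 K.
For a reversible cycle Q_H/Q_C = T_H/T_C, so Q_H = Q_C·T_H/T_C = 86.1 × 305.00/256.15 = 103 W.

Q̇_H ≈ 103 W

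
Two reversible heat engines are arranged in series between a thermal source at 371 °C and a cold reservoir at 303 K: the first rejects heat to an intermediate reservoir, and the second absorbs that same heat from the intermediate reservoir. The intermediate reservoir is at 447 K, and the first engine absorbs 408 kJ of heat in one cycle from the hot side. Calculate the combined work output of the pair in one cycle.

W_total ≈ 216 kJ

T_H = 371 °C → 371 + 273.15 = 644.15 K.
Two reversible stages in series are equivalent to a single Carnot engine between T_H and T_C, so η_total = 1 − T_C/T_H = 1 − 303.00/644.15 = 0.5296.
W_total = η_total · Q_H = 0.5296 × 408 = 216 kJ.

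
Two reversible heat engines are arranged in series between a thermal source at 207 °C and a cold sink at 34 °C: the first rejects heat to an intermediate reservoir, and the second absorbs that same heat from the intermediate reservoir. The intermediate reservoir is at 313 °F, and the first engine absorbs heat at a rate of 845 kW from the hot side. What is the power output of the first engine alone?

T_H = 207 °C → 207 + 273.15 = 480.15 K.
T_C = 34 °C → 34 + 273.15 = 307.15 K.
T_m = 313 °F → (313 − 32) × 5/9 = 156.11 °C = 429.26 K.
First-stage efficiency η₁ = 1 − T_m/T_H = 1 − 429.26/480.15 = 0.1060.
W₁ = η₁·Q_H = 0.1060 × 845 = 89.56 kW.

Ẇ₁ ≈ 89.56 kW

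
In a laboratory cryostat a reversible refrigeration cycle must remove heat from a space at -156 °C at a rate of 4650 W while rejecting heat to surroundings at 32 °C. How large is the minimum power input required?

T_H = 32 °C → 32 + 273.15 = 305.15 K.
T_C = -156 °C → -156 + 273.15 = 117.15 K.
The reversible coefficient of performance is COP_R = T_C/(T_H − T_C) = 117.15/188.00 = 0.6231.
W = Q_C/COP_R = 4650/0.6231 = 7460 W.

Ẇ_in ≈ 7460 W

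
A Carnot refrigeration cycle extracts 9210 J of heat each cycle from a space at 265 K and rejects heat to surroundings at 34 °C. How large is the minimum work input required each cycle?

T_H = 34 °C → 34 + 273.15 = 307.15 K.
The reversible coefficient of performance is COP_R = T_C/(T_H − T_C) = 265.00/42.15 = 6.2871.
W = Q_C/COP_R = 9210/6.2871 = 1460 J.

W_in ≈ 1460 J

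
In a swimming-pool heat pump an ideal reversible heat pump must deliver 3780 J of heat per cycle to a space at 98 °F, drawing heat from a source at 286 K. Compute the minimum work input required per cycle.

T_H = 98 °F → (98 − 32) × 5/9 = 36.67 °C = 309.82 K.
The Carnot heat-pump COP is COP_HP = T_H/(T_H − T_C) = 309.82/23.82 = 13.0084.
W = Q_H/COP_HP = 3780/13.0084 = 291 J.

W_in ≈ 291 J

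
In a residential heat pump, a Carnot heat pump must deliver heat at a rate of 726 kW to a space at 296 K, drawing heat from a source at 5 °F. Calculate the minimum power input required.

Ẇ_in ≈ 92.8 kW

T_C = 5 °F → (5 − 32) × 5/9 = -15.00 °C = 258.15 K.
COP_HP = T_H/(T_H − T_C) = 296.00/37.85 = 7.8203.
W = Q_H/COP_HP = 726/7.8203 = 92.8 kW.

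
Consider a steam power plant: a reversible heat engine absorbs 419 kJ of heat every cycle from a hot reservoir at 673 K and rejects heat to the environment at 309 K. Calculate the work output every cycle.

W ≈ 227 kJ

Since the cycle is reversible, η = 1 − T_C/T_H = 1 − 309.00/673.00 = 0.5409.
W = η·Q_H = 0.5409 × 419 = 227 kJ.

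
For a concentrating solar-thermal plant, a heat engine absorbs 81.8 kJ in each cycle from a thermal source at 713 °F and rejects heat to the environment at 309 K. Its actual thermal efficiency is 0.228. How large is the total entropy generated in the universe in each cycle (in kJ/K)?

T_H = 713 °F → (713 − 32) × 5/9 = 378.33 °C = 651.48 K.
W = η·Q_H = 0.228 × 81.8 = 18.65 kJ, so Q_C = Q_H − W = 63.15 kJ.
Entropy balance on the reservoirs: −Q_H/T_H = -0.1256 kJ/K, +Q_C/T_C = 0.2044 kJ/K.
ΔS_univ = −Q_H/T_H + Q_C/T_C = 0.0788 kJ/K (> 0, since η = 0.228 < η_Carnot = 0.526).

ΔS_univ ≈ 0.0788 kJ/K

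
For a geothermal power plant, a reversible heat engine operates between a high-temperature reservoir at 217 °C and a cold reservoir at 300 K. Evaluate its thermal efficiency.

η ≈ 0.388

T_H = 217 °C → 217 + 273.15 = 490.15 K.
The Carnot efficiency is η = 1 − T_C/T_H = 1 − 300.00/490.15 = 0.388.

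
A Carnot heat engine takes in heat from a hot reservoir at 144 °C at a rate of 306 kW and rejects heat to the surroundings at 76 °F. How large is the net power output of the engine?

Ẇ ≈ 87.7 kW

T_H = 144 °C → 144 + 273.15 = 417.15 K.
T_C = 76 °F → (76 − 32) × 5/9 = 24.44 °C = 297.59 K.
Carnot efficiency: η = 1 − T_C/T_H = 1 − 297.59/417.15 = 0.2866.
W = η·Q_H = 0.2866 × 306 = 87.7 kW.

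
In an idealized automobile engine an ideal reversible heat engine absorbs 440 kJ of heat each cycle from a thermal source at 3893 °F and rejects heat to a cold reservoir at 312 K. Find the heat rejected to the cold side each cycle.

Q_C ≈ 56.8 kJ

T_H = 3893 °F → (3893 − 32) × 5/9 = 2145.00 °C = 2418.15 K.
Since the cycle is reversible, η = 1 − T_C/T_H = 1 − 312.00/2418.15 = 0.8710.
For a reversible cycle Q_C/Q_H = T_C/T_H, so Q_C = 440 × 312.00/2418.15 = 56.8 kJ.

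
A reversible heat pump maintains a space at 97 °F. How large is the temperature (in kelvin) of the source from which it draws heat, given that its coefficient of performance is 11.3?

T_H = 97 °F → (97 − 32) × 5/9 = 36.11 °C = 309.26 K.
COP_HP = T_H/(T_H − T_C) ⇒ T_C = T_H·(COP_HP − 1)/COP_HP = 309.26 × (11.3 − 1)/11.3 = 282 K.

T_C ≈ 282 K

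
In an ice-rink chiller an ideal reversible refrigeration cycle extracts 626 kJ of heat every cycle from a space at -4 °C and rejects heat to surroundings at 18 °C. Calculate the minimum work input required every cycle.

T_H = 18 °C → 18 + 273.15 = 291.15 K.
T_C = -4 °C → -4 + 273.15 = 269.15 K.
COP_R = T_C/(T_H − T_C) = 269.15/22.00 = 12.2341.
W = Q_C/COP_R = 626/12.2341 = 51.2 kJ.

W_in ≈ 51.2 kJ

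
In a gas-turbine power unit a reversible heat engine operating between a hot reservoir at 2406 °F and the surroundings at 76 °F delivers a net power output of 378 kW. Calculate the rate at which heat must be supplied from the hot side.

T_H = 2406 °F → (2406 − 32) × 5/9 = 1318.89 °C = 1592.04 K.
T_C = 76 °F → (76 − 32) × 5/9 = 24.44 °C = 297.59 K.
For a reversible engine, η = 1 − T_C/T_H = 1 − 297.59/1592.04 = 0.8131.
Q_H = W/η = 378/0.8131 = 465 kW.

Q̇_H ≈ 465 kW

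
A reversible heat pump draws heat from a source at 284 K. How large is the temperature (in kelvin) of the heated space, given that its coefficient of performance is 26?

T_H ≈ 295.4 K

COP_HP = T_H/(T_H − T_C) ⇒ T_H = T_C·COP_HP/(COP_HP − 1) = 284.00 × 26/(26 − 1) = 295.4 K.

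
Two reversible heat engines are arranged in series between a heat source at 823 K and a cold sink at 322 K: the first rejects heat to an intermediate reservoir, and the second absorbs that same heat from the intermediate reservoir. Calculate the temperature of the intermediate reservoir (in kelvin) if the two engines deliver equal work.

For reversible stages Q_m = Q_H·(T_m/T_H). Setting W₁ = Q_H(1 − T_m/T_H) equal to W₂ = Q_m(1 − T_C/T_m) = Q_H·(T_m − T_C)/T_H gives T_H − T_m = T_m − T_C, so T_m = (T_H + T_C)/2 = (823.00 + 322.00)/2 = 572 K.

T_m ≈ 572 K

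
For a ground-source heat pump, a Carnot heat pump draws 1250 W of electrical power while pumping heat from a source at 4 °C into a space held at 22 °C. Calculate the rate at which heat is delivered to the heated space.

T_H = 22 °C → 22 + 273.15 = 295.15 K.
T_C = 4 °C → 4 + 273.15 = 277.15 K.
For a reversible heat pump, COP_HP = T_H/(T_H − T_C) = 295.15/18.00 = 16.3972.
Q_H = COP_HP · W = 16.3972 × 1250 = 20500 W.

Q̇_H ≈ 20500 W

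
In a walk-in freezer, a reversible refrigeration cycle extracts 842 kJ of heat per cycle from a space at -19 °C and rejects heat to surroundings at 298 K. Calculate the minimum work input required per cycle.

W_in ≈ 145.3 kJ

T_C = -19 °C → -19 + 273.15 = 254.15 K.
The reversible coefficient of performance is COP_R = T_C/(T_H − T_C) = 254.15/43.85 = 5.7959.
W = Q_C/COP_R = 842/5.7959 = 145.3 kJ.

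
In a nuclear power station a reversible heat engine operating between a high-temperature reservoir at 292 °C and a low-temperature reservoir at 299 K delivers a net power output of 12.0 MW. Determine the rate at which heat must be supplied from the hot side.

Q̇_H ≈ 25.5 MW

T_H = 292 °C → 292 + 273.15 = 565.15 K.
The Carnot efficiency is η = 1 − T_C/T_H = 1 − 299.00/565.15 = 0.4709.
Q_H = W/η = 12.0/0.4709 = 25.5 MW.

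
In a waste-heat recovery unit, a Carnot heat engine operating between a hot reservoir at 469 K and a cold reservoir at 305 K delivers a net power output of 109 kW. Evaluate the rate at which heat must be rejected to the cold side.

Q̇_C ≈ 202.7 kW

For a reversible engine, η = 1 − T_C/T_H = 1 − 305.00/469.00 = 0.3497.
Since Q_C/Q_H = T_C/T_H and Q_H = W/η, Q_C = W·T_C/(T_H − T_C) = 109 × 305.00/164.00 = 202.7 kW.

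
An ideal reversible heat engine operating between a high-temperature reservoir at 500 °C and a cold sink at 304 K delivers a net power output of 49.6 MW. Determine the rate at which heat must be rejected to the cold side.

T_H = 500 °C → 500 + 273.15 = 773.15 K.
For a reversible engine, η = 1 − T_C/T_H = 1 − 304.00/773.15 = 0.6068.
Since Q_C/Q_H = T_C/T_H and Q_H = W/η, Q_C = W·T_C/(T_H − T_C) = 49.6 × 304.00/469.15 = 32.1 MW.

Q̇_C ≈ 32.1 MW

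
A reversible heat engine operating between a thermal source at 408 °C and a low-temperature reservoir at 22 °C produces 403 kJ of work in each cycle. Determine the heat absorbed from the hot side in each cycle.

Q_H ≈ 711.1 kJ

T_H = 408 °C → 408 + 273.15 = 681.15 K.
T_C = 22 °C → 22 + 273.15 = 295.15 K.
Carnot efficiency: η = 1 − T_C/T_H = 1 − 295.15/681.15 = 0.5667.
Q_H = W/η = 403/0.5667 = 711.1 kJ.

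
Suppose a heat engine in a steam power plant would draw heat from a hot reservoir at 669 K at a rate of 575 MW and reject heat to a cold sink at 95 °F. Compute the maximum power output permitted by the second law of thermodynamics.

Ẇ_max ≈ 310 MW

T_C = 95 °F → (95 − 32) × 5/9 = 35.00 °C = 308.15 K.
No engine can exceed the Carnot limit: η_max = 1 − T_C/T_H = 1 − 308.15/669.00 = 0.5394.
W_max = η_max · Q_H = 0.5394 × 575 = 310 MW.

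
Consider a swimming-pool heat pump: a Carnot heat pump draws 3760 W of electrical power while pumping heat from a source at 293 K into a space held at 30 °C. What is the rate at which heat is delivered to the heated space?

T_H = 30 °C → 30 + 273.15 = 303.15 K.
The Carnot heat-pump COP is COP_HP = T_H/(T_H − T_C) = 303.15/10.15 = 29.8670.
Q_H = COP_HP · W = 29.8670 × 3760 = 112000 W.

Q̇_H ≈ 112000 W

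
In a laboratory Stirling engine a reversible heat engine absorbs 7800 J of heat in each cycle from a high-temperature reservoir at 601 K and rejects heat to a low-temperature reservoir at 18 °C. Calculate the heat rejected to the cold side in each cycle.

Q_C ≈ 3779 J

T_C = 18 °C → 18 + 273.15 = 291.15 K.
For a reversible engine, η = 1 − T_C/T_H = 1 − 291.15/601.00 = 0.5156.
For a reversible cycle Q_C/Q_H = T_C/T_H, so Q_C = 7800 × 291.15/601.00 = 3779 J.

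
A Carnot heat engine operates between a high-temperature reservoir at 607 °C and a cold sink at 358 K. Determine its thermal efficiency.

η ≈ 0.593

T_H = 607 °C → 607 + 273.15 = 880.15 K.
η_rev = 1 − T_C/T_H = 1 − 358.00/880.15 = 0.593.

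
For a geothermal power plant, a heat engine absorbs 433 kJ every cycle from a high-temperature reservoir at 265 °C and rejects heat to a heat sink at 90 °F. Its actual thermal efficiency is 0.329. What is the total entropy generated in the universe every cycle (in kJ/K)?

ΔS_univ ≈ 0.147 kJ/K

T_H = 265 °C → 265 + 273.15 = 538.15 K.
T_C = 90 °F → (90 − 32) × 5/9 = 32.22 °C = 305.37 K.
W = η·Q_H = 0.329 × 433 = 142.5 kJ, so Q_C = Q_H − W = 290.5 kJ.
Reservoir entropy changes: ΔS_H = −Q_H/T_H = −433/538.15 = -0.8046 kJ/K and ΔS_C = +Q_C/T_C = 290.5/305.37 = 0.9514 kJ/K.
ΔS_univ = −Q_H/T_H + Q_C/T_C = 0.147 kJ/K (> 0, since η = 0.329 < η_Carnot = 0.433).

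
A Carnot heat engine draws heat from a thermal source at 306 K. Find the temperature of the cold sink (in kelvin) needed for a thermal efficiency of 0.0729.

T_C ≈ 284 K

From η = 1 − T_C/T_H, T_C = T_H·(1 − η) = 306.00 × (1 − 0.0729) = 284 K.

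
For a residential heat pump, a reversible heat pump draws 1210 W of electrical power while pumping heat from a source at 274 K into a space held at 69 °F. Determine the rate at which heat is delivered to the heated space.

Q̇_H ≈ 18030 W

T_H = 69 °F → (69 − 32) × 5/9 = 20.56 °C = 293.71 K.
COP_HP = T_H/(T_H − T_C) = 293.71/19.71 = 14.9047.
Q_H = COP_HP · W = 14.9047 × 1210 = 18030 W.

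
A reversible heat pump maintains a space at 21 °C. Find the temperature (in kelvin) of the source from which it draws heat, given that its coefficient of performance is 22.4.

T_C ≈ 281.0 K

T_H = 21 °C → 21 + 273.15 = 294.15 K.
COP_HP = T_H/(T_H − T_C) ⇒ T_C = T_H·(COP_HP − 1)/COP_HP = 294.15 × (22.4 − 1)/22.4 = 281.0 K.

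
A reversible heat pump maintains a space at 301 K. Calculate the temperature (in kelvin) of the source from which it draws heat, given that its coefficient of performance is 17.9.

T_C ≈ 284 K

COP_HP = T_H/(T_H − T_C) ⇒ T_C = T_H·(COP_HP − 1)/COP_HP = 301.00 × (17.9 − 1)/17.9 = 284 K.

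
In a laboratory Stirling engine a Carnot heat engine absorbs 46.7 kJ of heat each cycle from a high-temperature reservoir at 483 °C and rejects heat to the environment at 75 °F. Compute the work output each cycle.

T_H = 483 °C → 483 + 273.15 = 756.15 K.
T_C = 75 °F → (75 − 32) × 5/9 = 23.89 °C = 297.04 K.
For a reversible engine, η = 1 − T_C/T_H = 1 − 297.04/756.15 = 0.6072.
W = η·Q_H = 0.6072 × 46.7 = 28.4 kJ.

W ≈ 28.4 kJ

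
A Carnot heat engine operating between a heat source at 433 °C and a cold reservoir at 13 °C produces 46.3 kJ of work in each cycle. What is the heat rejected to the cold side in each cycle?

Q_C ≈ 31.5 kJ

T_H = 433 °C → 433 + 273.15 = 706.15 K.
T_C = 13 °C → 13 + 273.15 = 286.15 K.
For a reversible engine, η = 1 − T_C/T_H = 1 − 286.15/706.15 = 0.5948.
Since Q_C/Q_H = T_C/T_H and Q_H = W/η, Q_C = W·T_C/(T_H − T_C) = 46.3 × 286.15/420.00 = 31.5 kJ.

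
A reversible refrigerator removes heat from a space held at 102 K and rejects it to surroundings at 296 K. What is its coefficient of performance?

COP_R ≈ 0.5258

COP_R = T_C/(T_H − T_C) = 102.00/(296.00 − 102.00) = 0.5258.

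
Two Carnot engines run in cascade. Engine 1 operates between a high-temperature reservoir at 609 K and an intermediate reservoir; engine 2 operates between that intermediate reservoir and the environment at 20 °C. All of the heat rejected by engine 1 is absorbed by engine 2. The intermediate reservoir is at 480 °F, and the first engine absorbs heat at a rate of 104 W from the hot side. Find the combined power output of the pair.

Ẇ_total ≈ 53.94 W

T_C = 20 °C → 20 + 273.15 = 293.15 K.
Two reversible stages in series are equivalent to a single Carnot engine between T_H and T_C, so η_total = 1 − T_C/T_H = 1 − 293.15/609.00 = 0.5186.
W_total = η_total · Q_H = 0.5186 × 104 = 53.94 W.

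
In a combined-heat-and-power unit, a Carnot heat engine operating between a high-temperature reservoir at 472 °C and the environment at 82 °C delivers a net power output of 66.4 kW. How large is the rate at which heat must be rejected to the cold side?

T_H = 472 °C → 472 + 273.15 = 745.15 K.
T_C = 82 °C → 82 + 273.15 = 355.15 K.
η_rev = 1 − T_C/T_H = 1 − 355.15/745.15 = 0.5234.
Since Q_C/Q_H = T_C/T_H and Q_H = W/η, Q_C = W·T_C/(T_H − T_C) = 66.4 × 355.15/390.00 = 60.47 kW.

Q̇_C ≈ 60.47 kW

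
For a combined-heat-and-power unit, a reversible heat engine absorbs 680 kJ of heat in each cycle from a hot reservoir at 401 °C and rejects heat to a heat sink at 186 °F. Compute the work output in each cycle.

W ≈ 318 kJ

T_H = 401 °C → 401 + 273.15 = 674.15 K.
T_C = 186 °F → (186 − 32) × 5/9 = 85.56 °C = 358.71 K.
For a reversible engine, η = 1 − T_C/T_H = 1 − 358.71/674.15 = 0.4679.
W = η·Q_H = 0.4679 × 680 = 318 kJ.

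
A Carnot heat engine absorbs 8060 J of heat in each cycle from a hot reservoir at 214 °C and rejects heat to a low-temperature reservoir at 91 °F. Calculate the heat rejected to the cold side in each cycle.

Q_C ≈ 5060 J

T_H = 214 °C → 214 + 273.15 = 487.15 K.
T_C = 91 °F → (91 − 32) × 5/9 = 32.78 °C = 305.93 K.
η_rev = 1 − T_C/T_H = 1 − 305.93/487.15 = 0.3720.
For a reversible cycle Q_C/Q_H = T_C/T_H, so Q_C = 8060 × 305.93/487.15 = 5060 J.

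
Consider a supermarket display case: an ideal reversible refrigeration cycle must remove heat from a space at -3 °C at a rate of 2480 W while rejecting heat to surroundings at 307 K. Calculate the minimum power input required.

T_C = -3 °C → -3 + 273.15 = 270.15 K.
For a reversible refrigerator, COP_R = T_C/(T_H − T_C) = 270.15/36.85 = 7.3311.
W = Q_C/COP_R = 2480/7.3311 = 338 W.

Ẇ_in ≈ 338 W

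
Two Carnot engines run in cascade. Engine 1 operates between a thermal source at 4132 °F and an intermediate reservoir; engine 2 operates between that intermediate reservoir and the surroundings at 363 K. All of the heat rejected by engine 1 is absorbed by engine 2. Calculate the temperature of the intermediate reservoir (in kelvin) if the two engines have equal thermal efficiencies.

T_m ≈ 962 K

T_H = 4132 °F → (4132 − 32) × 5/9 = 2277.78 °C = 2550.93 K.
Equal efficiencies require 1 − T_m/T_H = 1 − T_C/T_m, i.e. T_m/T_H = T_C/T_m, so T_m = √(T_H·T_C) = √(2550.93 × 363.00) = 962 K.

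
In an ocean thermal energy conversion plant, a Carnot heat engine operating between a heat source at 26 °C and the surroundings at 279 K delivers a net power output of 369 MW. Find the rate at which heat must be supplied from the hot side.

T_H = 26 °C → 26 + 273.15 = 299.15 K.
The Carnot efficiency is η = 1 − T_C/T_H = 1 − 279.00/299.15 = 0.0674.
Q_H = W/η = 369/0.0674 = 5478 MW.

Q̇_H ≈ 5478 MW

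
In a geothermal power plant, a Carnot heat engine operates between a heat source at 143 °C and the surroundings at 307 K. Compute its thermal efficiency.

η ≈ 0.262

T_H = 143 °C → 143 + 273.15 = 416.15 K.
Since the cycle is reversible, η = 1 − T_C/T_H = 1 − 307.00/416.15 = 0.262.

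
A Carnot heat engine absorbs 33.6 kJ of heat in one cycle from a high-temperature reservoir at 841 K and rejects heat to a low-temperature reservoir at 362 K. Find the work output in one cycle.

W ≈ 19.1 kJ

Since the cycle is reversible, η = 1 − T_C/T_H = 1 − 362.00/841.00 = 0.5696.
W = η·Q_H = 0.5696 × 33.6 = 19.1 kJ.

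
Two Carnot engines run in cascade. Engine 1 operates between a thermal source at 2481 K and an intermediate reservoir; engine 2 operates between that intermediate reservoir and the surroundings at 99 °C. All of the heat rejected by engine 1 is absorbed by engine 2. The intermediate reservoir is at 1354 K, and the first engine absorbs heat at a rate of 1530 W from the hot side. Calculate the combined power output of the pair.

Ẇ_total ≈ 1300 W

T_C = 99 °C → 99 + 273.15 = 372.15 K.
Two reversible stages in series are equivalent to a single Carnot engine between T_H and T_C, so η_total = 1 − T_C/T_H = 1 − 372.15/2481.00 = 0.8500.
W_total = η_total · Q_H = 0.8500 × 1530 = 1300 W.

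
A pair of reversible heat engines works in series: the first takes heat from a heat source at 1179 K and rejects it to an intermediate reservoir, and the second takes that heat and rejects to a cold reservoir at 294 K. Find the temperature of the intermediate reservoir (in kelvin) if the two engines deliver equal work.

T_m ≈ 736.5 K

For reversible stages Q_m = Q_H·(T_m/T_H). Setting W₁ = Q_H(1 − T_m/T_H) equal to W₂ = Q_m(1 − T_C/T_m) = Q_H·(T_m − T_C)/T_H gives T_H − T_m = T_m − T_C, so T_m = (T_H + T_C)/2 = (1179.00 + 294.00)/2 = 736.5 K.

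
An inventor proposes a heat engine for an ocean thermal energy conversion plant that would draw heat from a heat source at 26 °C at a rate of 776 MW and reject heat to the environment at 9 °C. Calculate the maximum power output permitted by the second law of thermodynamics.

Ẇ_max ≈ 44.10 MW

T_H = 26 °C → 26 + 273.15 = 299.15 K.
T_C = 9 °C → 9 + 273.15 = 282.15 K.
The second-law ceiling is the Carnot efficiency, η_max = 1 − T_C/T_H = 1 − 282.15/299.15 = 0.0568.
W_max = η_max · Q_H = 0.0568 × 776 = 44.10 MW.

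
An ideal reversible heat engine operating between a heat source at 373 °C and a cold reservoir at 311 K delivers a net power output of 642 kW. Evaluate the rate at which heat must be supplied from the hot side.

T_H = 373 °C → 373 + 273.15 = 646.15 K.
Carnot efficiency: η = 1 − T_C/T_H = 1 − 311.00/646.15 = 0.5187.
Q_H = W/η = 642/0.5187 = 1240 kW.

Q̇_H ≈ 1240 kW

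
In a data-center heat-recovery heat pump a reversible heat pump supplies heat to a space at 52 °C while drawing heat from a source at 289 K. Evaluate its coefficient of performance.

T_H = 52 °C → 52 + 273.15 = 325.15 K.
The Carnot heat-pump COP is COP_HP = T_H/(T_H − T_C) = 325.15/(325.15 − 289.00) = 8.99.

COP_HP ≈ 8.99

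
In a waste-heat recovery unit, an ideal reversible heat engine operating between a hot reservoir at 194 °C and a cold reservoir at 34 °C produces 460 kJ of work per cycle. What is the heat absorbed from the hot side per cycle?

T_H = 194 °C → 194 + 273.15 = 467.15 K.
T_C = 34 °C → 34 + 273.15 = 307.15 K.
Carnot efficiency: η = 1 − T_C/T_H = 1 − 307.15/467.15 = 0.3425.
Q_H = W/η = 460/0.3425 = 1340 kJ.

Q_H ≈ 1340 kJ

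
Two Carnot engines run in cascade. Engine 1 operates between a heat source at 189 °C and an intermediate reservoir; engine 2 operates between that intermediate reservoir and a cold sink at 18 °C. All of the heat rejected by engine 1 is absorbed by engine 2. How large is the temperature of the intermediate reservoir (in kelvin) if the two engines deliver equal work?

T_H = 189 °C → 189 + 273.15 = 462.15 K.
T_C = 18 °C → 18 + 273.15 = 291.15 K.
For reversible stages Q_m = Q_H·(T_m/T_H). Setting W₁ = Q_H(1 − T_m/T_H) equal to W₂ = Q_m(1 − T_C/T_m) = Q_H·(T_m − T_C)/T_H gives T_H − T_m = T_m − T_C, so T_m = (T_H + T_C)/2 = (462.15 + 291.15)/2 = 377 K.

T_m ≈ 377 K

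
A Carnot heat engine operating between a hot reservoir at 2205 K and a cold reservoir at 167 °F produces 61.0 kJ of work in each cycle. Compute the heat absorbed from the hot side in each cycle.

T_C = 167 °F → (167 − 32) × 5/9 = 75.00 °C = 348.15 K.
Since the cycle is reversible, η = 1 − T_C/T_H = 1 − 348.15/2205.00 = 0.8421.
Q_H = W/η = 61.0/0.8421 = 72.4 kJ.

Q_H ≈ 72.4 kJ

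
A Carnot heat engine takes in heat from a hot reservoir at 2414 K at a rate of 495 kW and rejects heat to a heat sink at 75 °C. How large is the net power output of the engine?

T_C = 75 °C → 75 + 273.15 = 348.15 K.
For a reversible engine, η = 1 − T_C/T_H = 1 − 348.15/2414.00 = 0.8558.
W = η·Q_H = 0.8558 × 495 = 423.6 kW.

Ẇ ≈ 423.6 kW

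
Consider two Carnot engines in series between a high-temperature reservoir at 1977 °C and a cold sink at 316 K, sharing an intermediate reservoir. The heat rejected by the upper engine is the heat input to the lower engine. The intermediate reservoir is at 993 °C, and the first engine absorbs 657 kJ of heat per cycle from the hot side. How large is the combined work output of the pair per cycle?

W_total ≈ 565 kJ

T_H = 1977 °C → 1977 + 273.15 = 2250.15 K.
Two reversible stages in series are equivalent to a single Carnot engine between T_H and T_C, so η_total = 1 − T_C/T_H = 1 − 316.00/2250.15 = 0.8596.
W_total = η_total · Q_H = 0.8596 × 657 = 565 kJ.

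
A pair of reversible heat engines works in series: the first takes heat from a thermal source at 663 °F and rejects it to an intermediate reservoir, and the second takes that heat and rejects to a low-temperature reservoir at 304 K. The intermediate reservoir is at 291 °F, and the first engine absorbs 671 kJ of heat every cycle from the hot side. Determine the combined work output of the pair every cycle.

W_total ≈ 344 kJ

T_H = 663 °F → (663 − 32) × 5/9 = 350.56 °C = 623.71 K.
Two reversible stages in series are equivalent to a single Carnot engine between T_H and T_C, so η_total = 1 − T_C/T_H = 1 − 304.00/623.71 = 0.5126.
W_total = η_total · Q_H = 0.5126 × 671 = 344 kJ.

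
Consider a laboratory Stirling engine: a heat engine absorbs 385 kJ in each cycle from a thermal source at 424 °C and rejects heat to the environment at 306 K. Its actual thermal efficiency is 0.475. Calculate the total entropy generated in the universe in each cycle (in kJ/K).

T_H = 424 °C → 424 + 273.15 = 697.15 K.
W = η·Q_H = 0.475 × 385 = 182.9 kJ, so Q_C = Q_H − W = 202.1 kJ.
Reservoir entropy changes: ΔS_H = −Q_H/T_H = −385/697.15 = -0.5522 kJ/K and ΔS_C = +Q_C/T_C = 202.1/306.00 = 0.6605 kJ/K.
ΔS_univ = −Q_H/T_H + Q_C/T_C = 0.108 kJ/K (> 0, since η = 0.475 < η_Carnot = 0.561).

ΔS_univ ≈ 0.108 kJ/K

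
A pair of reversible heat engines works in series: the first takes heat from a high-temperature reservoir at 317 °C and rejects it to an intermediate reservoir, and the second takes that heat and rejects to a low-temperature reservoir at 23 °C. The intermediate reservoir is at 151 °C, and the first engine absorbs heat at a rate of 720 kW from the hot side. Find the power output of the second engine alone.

T_H = 317 °C → 317 + 273.15 = 590.15 K.
T_C = 23 °C → 23 + 273.15 = 296.15 K.
T_m = 151 °C → 151 + 273.15 = 424.15 K.
Heat entering the second stage: Q_m = Q_H·(T_m/T_H) = 720 × 424.15/590.15 = 517 kW.
Second-stage efficiency η₂ = 1 − T_C/T_m = 1 − 296.15/424.15 = 0.3018, so W₂ = η₂·Q_m = 156 kW.

Ẇ₂ ≈ 156 kW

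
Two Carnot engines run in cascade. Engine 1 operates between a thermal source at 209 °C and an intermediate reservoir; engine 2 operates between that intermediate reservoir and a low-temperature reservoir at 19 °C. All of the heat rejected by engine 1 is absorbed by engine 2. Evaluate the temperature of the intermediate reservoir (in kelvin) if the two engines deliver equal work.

T_H = 209 °C → 209 + 273.15 = 482.15 K.
T_C = 19 °C → 19 + 273.15 = 292.15 K.
For reversible stages Q_m = Q_H·(T_m/T_H). Setting W₁ = Q_H(1 − T_m/T_H) equal to W₂ = Q_m(1 − T_C/T_m) = Q_H·(T_m − T_C)/T_H gives T_H − T_m = T_m − T_C, so T_m = (T_H + T_C)/2 = (482.15 + 292.15)/2 = 387 K.

T_m ≈ 387 K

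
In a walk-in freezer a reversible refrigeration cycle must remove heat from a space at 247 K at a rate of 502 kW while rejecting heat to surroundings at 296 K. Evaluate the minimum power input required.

For a reversible refrigerator, COP_R = T_C/(T_H − T_C) = 247.00/49.00 = 5.0408.
W = Q_C/COP_R = 502/5.0408 = 99.6 kW.

Ẇ_in ≈ 99.6 kW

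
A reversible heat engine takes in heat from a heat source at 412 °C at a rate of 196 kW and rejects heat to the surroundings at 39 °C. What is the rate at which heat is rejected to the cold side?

Q̇_C ≈ 89.3 kW

T_H = 412 °C → 412 + 273.15 = 685.15 K.
T_C = 39 °C → 39 + 273.15 = 312.15 K.
Carnot efficiency: η = 1 − T_C/T_H = 1 − 312.15/685.15 = 0.5444.
For a reversible cycle Q_C/Q_H = T_C/T_H, so Q_C = 196 × 312.15/685.15 = 89.3 kW.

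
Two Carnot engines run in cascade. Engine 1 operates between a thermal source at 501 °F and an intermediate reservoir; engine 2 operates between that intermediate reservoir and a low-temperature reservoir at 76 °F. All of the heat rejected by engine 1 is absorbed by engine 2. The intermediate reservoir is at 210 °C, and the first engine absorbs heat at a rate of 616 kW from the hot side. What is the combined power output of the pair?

Ẇ_total ≈ 273 kW

T_H = 501 °F → (501 − 32) × 5/9 = 260.56 °C = 533.71 K.
T_C = 76 °F → (76 − 32) × 5/9 = 24.44 °C = 297.59 K.
Two reversible stages in series are equivalent to a single Carnot engine between T_H and T_C, so η_total = 1 − T_C/T_H = 1 − 297.59/533.71 = 0.4424.
W_total = η_total · Q_H = 0.4424 × 616 = 273 kW.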